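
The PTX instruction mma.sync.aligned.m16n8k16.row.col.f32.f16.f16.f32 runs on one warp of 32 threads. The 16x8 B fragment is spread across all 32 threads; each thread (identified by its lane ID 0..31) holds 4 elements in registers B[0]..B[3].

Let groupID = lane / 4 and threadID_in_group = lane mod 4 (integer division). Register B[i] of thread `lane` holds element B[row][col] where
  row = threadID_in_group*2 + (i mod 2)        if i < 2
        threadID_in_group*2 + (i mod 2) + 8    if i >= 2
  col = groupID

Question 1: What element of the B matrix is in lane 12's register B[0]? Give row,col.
0,3

lane 12: gid=3 (12/4), tid=0 (12%4)
i=0: r=0*2+0+0=0, c=gid=3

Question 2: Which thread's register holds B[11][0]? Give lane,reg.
1,3

c=0->g=0  r=11->rb=1,t=1,b0=1
L=0*4+1=1  i=1*2+1=3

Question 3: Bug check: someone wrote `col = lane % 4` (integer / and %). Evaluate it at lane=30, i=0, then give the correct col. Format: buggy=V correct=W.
`lane % 4`[30,0]=>2
lane 30: grp=7 (30/4), tig=2 (30%4)
i=0: r=2*2+0+0=4, c=grp=7
col: 2 vs 7

buggy=2 correct=7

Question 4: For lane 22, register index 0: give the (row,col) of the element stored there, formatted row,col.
4,5

lane 22=>22/4=5, 22 mod 4=2
i=0  r:2·2+0+0=>4  c:5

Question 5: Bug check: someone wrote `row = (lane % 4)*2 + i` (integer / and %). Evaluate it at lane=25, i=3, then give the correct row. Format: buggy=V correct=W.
buggy=5 correct=11

`(lane % 4)*2 + i`[25,3]⇒5
L=25⇒gr=25>>2=6, th=25&3=1
[3]⇒row 1·2+1+8=11  col gr=6
row: 5 vs 11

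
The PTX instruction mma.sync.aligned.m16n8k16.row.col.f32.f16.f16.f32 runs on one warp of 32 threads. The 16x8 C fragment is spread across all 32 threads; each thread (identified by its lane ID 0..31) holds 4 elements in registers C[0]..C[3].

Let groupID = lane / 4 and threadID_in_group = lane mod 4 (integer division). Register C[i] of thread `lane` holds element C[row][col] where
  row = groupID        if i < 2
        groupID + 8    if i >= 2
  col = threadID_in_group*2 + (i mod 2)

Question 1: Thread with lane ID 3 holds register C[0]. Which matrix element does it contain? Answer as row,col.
L=3->g=3>>2=0, t=3&3=3
[0]->row 0+0=0  col 3·2+0=6

0,6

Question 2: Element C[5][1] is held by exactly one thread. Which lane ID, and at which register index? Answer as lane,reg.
20,1

r=5⇒gr=5,Rb=0  c=1⇒th=0,odd=1
L=5*4+0=20  i=0*2+1=1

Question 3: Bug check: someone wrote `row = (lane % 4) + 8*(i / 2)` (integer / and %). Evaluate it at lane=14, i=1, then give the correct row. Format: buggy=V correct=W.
buggy=2 correct=3

`(lane % 4) + 8*(i / 2)`[14,1]=>2
lane 14=>14/4=3, 14 mod 4=2
i=1  r:3+0=>3  c:2·2+1=>5
row: 2 vs 3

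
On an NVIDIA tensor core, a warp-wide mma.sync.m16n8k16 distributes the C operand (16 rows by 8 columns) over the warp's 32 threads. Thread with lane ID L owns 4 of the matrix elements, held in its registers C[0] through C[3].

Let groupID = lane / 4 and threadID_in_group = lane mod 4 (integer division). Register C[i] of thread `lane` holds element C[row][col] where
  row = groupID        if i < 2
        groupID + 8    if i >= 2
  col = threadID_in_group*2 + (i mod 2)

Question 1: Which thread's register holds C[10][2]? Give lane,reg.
9,2

r=10->g=2,rb=1  c=2->t=1,b0=0
L=2*4+1=9  i=1*2+0=2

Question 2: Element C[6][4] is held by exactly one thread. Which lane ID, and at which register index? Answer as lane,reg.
r:6=>grp=6,rB=0  c:4=>tig=2,lo=0
L=6*4+2=26  i=0*2+0=0

26,0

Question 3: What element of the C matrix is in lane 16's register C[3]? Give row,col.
L=16->gid=16>>2=4, tid=16&3=0
[3]->row 4+8=12  col 0·2+1=1

12,1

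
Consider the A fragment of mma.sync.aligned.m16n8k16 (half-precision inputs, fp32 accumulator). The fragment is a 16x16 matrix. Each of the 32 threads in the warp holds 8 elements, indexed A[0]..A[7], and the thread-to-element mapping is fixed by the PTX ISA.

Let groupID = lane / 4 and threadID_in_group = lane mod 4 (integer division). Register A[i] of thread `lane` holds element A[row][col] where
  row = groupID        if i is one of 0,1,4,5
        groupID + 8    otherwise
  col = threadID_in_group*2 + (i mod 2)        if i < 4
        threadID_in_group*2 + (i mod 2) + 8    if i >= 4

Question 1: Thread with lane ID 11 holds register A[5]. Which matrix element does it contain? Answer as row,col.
2,15

lane 11: g=2 (11/4), t=3 (11%4)
i=5: r=2+0=2, c=3*2+1+8=15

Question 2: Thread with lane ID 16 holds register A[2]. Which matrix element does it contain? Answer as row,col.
lane 16: grp=4 (16/4), tig=0 (16%4)
i=2: r=4+8=12, c=0*2+0+0=0

12,0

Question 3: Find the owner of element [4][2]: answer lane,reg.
17,0

r=4→G=4,rhi=0  c=2→chi=0,T=1,p=0
L=4*4+1=17  i=0*4+0*2+0=0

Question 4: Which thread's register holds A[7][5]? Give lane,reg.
30,1

r=7→G=7,rhi=0  c=5→chi=0,T=2,p=1
L=7*4+2=30  i=0*4+0*2+1=1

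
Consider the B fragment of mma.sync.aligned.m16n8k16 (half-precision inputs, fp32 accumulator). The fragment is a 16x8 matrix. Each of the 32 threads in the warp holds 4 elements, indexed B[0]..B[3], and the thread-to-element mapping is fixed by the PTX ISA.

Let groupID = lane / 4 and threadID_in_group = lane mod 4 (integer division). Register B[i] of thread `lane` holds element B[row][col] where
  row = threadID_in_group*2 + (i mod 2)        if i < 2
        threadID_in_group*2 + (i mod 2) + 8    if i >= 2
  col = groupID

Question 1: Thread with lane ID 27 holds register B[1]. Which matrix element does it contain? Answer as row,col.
L=27->gid=27>>2=6, tid=27&3=3
[1]->row 3·2+1+0=7  col gid=6

7,6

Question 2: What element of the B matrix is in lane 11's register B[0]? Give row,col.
11: grp=2,tig=3
[0] (3*2+0+0,2) = (6,2)

6,2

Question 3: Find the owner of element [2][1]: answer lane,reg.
c: 1->gid=1  r: 2->r8=0,tid=1,i&1=0
L=1*4+1=5  i=0*2+0=0

5,0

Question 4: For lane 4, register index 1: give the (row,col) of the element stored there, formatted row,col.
L=4->gid=4>>2=1, tid=4&3=0
[1]->row 0·2+1+0=1  col gid=1

1,1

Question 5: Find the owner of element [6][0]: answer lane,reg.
c=0->g=0  r=6->rb=0,t=3,b0=0
L=0*4+3=3  i=0*2+0=0

3,0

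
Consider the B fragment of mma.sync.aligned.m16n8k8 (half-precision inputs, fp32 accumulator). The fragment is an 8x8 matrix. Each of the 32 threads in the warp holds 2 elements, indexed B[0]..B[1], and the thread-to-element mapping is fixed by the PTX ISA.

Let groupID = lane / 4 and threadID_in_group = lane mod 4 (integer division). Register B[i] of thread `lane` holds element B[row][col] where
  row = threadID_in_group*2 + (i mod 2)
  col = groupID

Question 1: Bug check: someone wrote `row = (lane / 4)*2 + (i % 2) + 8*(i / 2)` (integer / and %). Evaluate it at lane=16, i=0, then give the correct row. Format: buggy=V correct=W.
buggy=8 correct=0

`(lane / 4)*2 + (i % 2) + 8*(i / 2)`[16,0]=>8
lane 16: grp=4 (16/4), tig=0 (16%4)
i=0: r=0*2+0=0, c=grp=4
row: 8 vs 0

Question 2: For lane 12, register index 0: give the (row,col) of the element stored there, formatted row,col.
lane 12=>12/4=3, 12 mod 4=0
i=0  r:2·0+0=>0  c:3

0,3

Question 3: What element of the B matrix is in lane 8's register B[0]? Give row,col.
lane 8: gr=2 (8/4), th=0 (8%4)
i=0: r=0*2+0=0, c=gr=2

0,2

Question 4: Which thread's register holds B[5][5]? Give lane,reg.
c=5->g=5  r=5->t=2,b0=1
L=5*4+2=22  i=1=1

22,1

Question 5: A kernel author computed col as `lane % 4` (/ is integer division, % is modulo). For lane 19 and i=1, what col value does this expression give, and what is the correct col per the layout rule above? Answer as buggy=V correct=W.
`lane % 4`[19,1]->3
lane 19->19/4=4, 19 mod 4=3
i=1  r:2·3+1->7  c:4
col: 3 vs 4

buggy=3 correct=4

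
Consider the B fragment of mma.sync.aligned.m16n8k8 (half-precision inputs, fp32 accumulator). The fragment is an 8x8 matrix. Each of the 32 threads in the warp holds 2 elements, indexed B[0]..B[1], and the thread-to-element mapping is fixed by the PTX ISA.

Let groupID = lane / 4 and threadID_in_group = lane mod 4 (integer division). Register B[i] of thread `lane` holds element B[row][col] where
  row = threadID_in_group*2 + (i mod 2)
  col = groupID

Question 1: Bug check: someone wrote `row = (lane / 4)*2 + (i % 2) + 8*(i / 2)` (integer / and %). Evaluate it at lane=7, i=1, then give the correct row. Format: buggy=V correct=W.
buggy=3 correct=7

`(lane / 4)*2 + (i % 2) + 8*(i / 2)`[7,1]->3
lane 7->7/4=1, 7 mod 4=3
i=1  r:2·3+1->7  c:1
row: 3 vs 7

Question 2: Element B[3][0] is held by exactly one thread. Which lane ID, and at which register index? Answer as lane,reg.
c=0→G=0  r=3→T=1,p=1
L=0*4+1=1  i=1=1

1,1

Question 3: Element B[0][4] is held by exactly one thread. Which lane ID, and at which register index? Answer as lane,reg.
c:4=>grp=4  r:0=>tig=0,lo=0
L=4*4+0=16  i=0=0

16,0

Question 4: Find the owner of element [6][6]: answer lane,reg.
27,0

c=6→G=6  r=6→T=3,p=0
L=6*4+3=27  i=0=0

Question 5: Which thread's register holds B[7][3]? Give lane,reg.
c: 3->gid=3  r: 7->tid=3,i&1=1
L=3*4+3=15  i=1=1

15,1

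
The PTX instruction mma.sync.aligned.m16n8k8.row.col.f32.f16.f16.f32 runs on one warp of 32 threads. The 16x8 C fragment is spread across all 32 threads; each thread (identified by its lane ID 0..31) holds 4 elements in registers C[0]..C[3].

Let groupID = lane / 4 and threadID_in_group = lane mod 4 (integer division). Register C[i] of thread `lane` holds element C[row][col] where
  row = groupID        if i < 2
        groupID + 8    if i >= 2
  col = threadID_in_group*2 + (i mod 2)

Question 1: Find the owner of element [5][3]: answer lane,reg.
21,1

r=5->g=5,rb=0  c=3->t=1,b0=1
L=5*4+1=21  i=0*2+1=1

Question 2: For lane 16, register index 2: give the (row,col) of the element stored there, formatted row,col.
12,0

lane 16→16/4=4, 16 mod 4=0
i=2  r:4+8→12  c:2·0+0→0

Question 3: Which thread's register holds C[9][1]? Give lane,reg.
r:9=>grp=1,rB=1  c:1=>tig=0,lo=1
L=1*4+0=4  i=1*2+1=3

4,3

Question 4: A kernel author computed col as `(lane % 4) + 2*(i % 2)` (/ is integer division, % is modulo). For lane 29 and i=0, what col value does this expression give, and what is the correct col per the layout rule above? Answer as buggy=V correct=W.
buggy=1 correct=2

`(lane % 4) + 2*(i % 2)`[29,0]→1
lane 29→29/4=7, 29 mod 4=1
i=0  r:7+0→7  c:2·1+0→2
col: 1 vs 2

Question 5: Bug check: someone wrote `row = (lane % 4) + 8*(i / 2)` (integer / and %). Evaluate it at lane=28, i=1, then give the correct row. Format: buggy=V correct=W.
`(lane % 4) + 8*(i / 2)`[28,1]->0
lane 28: g=7 (28/4), t=0 (28%4)
i=1: r=7+0=7, c=0*2+1=1
row: 0 vs 7

buggy=0 correct=7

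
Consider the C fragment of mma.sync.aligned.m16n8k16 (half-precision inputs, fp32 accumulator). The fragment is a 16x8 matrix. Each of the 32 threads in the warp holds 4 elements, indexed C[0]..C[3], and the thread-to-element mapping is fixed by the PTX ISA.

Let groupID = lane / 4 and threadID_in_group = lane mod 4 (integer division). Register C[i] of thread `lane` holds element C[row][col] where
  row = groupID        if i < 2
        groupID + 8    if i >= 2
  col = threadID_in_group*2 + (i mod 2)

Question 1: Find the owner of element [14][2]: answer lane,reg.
25,2

r=14⇒gr=6,Rb=1  c=2⇒th=1,odd=0
L=6*4+1=25  i=1*2+0=2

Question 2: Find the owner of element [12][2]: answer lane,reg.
17,2

r:12=>grp=4,rB=1  c:2=>tig=1,lo=0
L=4*4+1=17  i=1*2+0=2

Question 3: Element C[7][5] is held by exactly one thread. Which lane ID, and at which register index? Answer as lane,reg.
r=7->g=7,rb=0  c=5->t=2,b0=1
L=7*4+2=30  i=0*2+1=1

30,1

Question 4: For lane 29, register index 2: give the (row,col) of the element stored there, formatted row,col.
15,2

L=29⇒gr=29>>2=7, th=29&3=1
[2]⇒row 7+8=15  col 1·2+0=2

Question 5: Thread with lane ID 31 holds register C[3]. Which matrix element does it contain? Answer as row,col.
L=31→G=31>>2=7, T=31&3=3
[3]→row 7+8=15  col 3·2+1=7

15,7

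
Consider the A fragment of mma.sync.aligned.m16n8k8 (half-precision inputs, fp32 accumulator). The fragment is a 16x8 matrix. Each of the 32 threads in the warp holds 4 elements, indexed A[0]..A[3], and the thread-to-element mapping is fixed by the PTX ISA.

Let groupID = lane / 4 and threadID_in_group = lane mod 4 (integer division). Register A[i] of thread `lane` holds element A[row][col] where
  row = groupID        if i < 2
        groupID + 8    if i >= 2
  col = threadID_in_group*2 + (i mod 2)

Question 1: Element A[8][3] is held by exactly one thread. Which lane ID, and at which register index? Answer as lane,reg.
1,3

r=8→G=0,rhi=1  c=3→T=1,p=1
L=0*4+1=1  i=1*2+1=3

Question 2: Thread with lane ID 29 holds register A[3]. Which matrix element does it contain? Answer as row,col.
15,3

lane 29: gid=7 (29/4), tid=1 (29%4)
i=3: r=7+8=15, c=1*2+1=3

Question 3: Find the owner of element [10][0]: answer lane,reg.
r:10=>grp=2,rB=1  c:0=>tig=0,lo=0
L=2*4+0=8  i=1*2+0=2

8,2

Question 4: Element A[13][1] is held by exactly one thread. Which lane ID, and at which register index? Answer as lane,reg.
20,3

r=13⇒gr=5,Rb=1  c=1⇒th=0,odd=1
L=5*4+0=20  i=1*2+1=3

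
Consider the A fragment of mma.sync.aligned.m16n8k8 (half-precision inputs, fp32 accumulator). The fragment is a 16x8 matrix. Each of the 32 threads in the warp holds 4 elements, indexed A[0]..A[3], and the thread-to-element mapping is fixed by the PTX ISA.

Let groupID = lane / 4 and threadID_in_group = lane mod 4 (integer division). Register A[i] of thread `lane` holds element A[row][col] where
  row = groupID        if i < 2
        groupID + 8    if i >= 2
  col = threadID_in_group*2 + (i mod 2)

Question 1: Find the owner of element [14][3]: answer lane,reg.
25,3

r: 14->gid=6,r8=1  c: 3->tid=1,i&1=1
L=6*4+1=25  i=1*2+1=3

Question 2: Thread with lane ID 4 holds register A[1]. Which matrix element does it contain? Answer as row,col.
L=4=>grp=4>>2=1, tig=4&3=0
[1]=>row 1+0=1  col 0·2+1=1

1,1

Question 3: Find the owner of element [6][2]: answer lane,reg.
r: 6->gid=6,r8=0  c: 2->tid=1,i&1=0
L=6*4+1=25  i=0*2+0=0

25,0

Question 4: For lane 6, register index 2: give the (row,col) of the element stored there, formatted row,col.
6: g=1,t=2
[2] (1+8,2*2+0) = (9,4)

9,4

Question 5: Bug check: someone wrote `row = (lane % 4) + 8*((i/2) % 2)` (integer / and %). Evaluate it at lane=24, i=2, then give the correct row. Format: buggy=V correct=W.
`(lane % 4) + 8*((i/2) % 2)`[24,2]->8
lane 24->24/4=6, 24 mod 4=0
i=2  r:6+8->14  c:2·0+0->0
row: 8 vs 14

buggy=8 correct=14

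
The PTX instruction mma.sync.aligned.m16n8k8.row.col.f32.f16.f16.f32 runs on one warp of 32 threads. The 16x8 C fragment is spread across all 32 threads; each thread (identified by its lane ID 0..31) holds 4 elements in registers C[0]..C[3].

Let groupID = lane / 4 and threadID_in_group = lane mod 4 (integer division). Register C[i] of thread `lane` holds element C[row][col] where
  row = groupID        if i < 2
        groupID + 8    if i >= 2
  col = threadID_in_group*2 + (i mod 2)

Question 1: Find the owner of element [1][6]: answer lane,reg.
r=1→G=1,rhi=0  c=6→T=3,p=0
L=1*4+3=7  i=0*2+0=0

7,0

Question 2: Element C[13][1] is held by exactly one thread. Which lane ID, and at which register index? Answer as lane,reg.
20,3

r=13⇒gr=5,Rb=1  c=1⇒th=0,odd=1
L=5*4+0=20  i=1*2+1=3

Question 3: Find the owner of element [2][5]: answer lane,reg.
10,1

r=2→G=2,rhi=0  c=5→T=2,p=1
L=2*4+2=10  i=0*2+1=1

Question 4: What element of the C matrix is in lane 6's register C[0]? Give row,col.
lane 6→6/4=1, 6 mod 4=2
i=0  r:1+0→1  c:2·2+0→4

1,4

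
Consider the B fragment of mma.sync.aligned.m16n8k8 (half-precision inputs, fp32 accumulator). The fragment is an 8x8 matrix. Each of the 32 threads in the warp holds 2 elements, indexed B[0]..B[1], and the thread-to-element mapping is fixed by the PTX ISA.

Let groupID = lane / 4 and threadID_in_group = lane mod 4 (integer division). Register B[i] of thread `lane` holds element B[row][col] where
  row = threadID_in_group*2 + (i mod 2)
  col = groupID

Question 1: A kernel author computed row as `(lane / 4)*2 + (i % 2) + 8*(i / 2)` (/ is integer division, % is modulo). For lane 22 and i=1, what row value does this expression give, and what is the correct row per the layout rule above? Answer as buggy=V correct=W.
`(lane / 4)*2 + (i % 2) + 8*(i / 2)`[22,1]→11
lane 22: G=5 (22/4), T=2 (22%4)
i=1: r=2*2+1=5, c=G=5
row: 11 vs 5

buggy=11 correct=5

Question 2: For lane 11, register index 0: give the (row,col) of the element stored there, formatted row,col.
lane 11: G=2 (11/4), T=3 (11%4)
i=0: r=3*2+0=6, c=G=2

6,2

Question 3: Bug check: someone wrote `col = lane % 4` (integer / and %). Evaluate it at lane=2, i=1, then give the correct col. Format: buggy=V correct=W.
buggy=2 correct=0

`lane % 4`[2,1]→2
lane 2: G=0 (2/4), T=2 (2%4)
i=1: r=2*2+1=5, c=G=0
col: 2 vs 0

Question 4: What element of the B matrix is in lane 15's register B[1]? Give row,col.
7,3

15: gid=3,tid=3
[1] (3*2+1,3) = (7,3)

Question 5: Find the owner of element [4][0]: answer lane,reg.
2,0

c=0→G=0  r=4→T=2,p=0
L=0*4+2=2  i=0=0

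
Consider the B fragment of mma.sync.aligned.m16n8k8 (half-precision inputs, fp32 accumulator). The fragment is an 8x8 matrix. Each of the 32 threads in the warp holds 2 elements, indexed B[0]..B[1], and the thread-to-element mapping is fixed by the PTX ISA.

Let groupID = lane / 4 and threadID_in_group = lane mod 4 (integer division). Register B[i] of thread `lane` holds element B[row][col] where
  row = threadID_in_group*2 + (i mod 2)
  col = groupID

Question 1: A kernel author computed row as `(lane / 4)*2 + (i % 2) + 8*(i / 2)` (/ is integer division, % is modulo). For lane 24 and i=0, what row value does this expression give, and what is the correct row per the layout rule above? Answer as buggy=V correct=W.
buggy=12 correct=0

`(lane / 4)*2 + (i % 2) + 8*(i / 2)`[24,0]→12
lane 24: G=6 (24/4), T=0 (24%4)
i=0: r=0*2+0=0, c=G=6
row: 12 vs 0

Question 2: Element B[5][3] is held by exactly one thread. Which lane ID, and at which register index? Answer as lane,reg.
14,1

c=3->g=3  r=5->t=2,b0=1
L=3*4+2=14  i=1=1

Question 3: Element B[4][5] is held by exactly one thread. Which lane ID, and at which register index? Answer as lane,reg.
c=5→G=5  r=4→T=2,p=0
L=5*4+2=22  i=0=0

22,0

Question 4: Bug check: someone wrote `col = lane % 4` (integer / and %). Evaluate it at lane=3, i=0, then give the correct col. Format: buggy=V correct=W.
`lane % 4`[3,0]->3
lane 3->3/4=0, 3 mod 4=3
i=0  r:2·3+0->6  c:0
col: 3 vs 0

buggy=3 correct=0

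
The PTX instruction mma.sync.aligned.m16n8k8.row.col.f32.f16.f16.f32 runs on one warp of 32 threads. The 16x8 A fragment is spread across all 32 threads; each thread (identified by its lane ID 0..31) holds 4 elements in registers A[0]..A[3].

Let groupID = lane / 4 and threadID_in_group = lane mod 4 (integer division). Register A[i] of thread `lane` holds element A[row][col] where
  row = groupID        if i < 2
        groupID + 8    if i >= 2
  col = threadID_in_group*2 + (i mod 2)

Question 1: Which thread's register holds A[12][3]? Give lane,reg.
r=12->g=4,rb=1  c=3->t=1,b0=1
L=4*4+1=17  i=1*2+1=3

17,3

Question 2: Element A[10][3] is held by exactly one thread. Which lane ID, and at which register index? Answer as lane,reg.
9,3

r: 10->gid=2,r8=1  c: 3->tid=1,i&1=1
L=2*4+1=9  i=1*2+1=3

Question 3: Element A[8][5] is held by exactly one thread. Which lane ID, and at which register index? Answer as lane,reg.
2,3

r=8→G=0,rhi=1  c=5→T=2,p=1
L=0*4+2=2  i=1*2+1=3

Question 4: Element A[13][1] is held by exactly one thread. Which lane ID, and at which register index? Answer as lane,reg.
r=13→G=5,rhi=1  c=1→T=0,p=1
L=5*4+0=20  i=1*2+1=3

20,3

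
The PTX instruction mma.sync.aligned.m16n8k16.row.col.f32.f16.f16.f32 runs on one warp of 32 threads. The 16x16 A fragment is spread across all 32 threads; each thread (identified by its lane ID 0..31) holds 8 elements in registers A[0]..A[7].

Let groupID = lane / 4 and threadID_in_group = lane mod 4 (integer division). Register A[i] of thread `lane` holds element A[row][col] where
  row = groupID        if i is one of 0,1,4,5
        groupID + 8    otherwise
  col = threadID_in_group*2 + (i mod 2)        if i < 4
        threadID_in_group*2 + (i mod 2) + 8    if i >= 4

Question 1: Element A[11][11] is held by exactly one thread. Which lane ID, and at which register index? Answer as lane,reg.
r: 11->gid=3,r8=1  c: 11->c8=1,tid=1,i&1=1
L=3*4+1=13  i=1*4+1*2+1=7

13,7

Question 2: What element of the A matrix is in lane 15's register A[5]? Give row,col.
L=15=>grp=15>>2=3, tig=15&3=3
[5]=>row 3+0=3  col 3·2+1+8=15

3,15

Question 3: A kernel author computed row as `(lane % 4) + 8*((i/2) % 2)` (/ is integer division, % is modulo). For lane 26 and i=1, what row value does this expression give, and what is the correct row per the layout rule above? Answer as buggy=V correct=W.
buggy=2 correct=6

`(lane % 4) + 8*((i/2) % 2)`[26,1]->2
lane 26->26/4=6, 26 mod 4=2
i=1  r:6+0->6  c:2·2+1+0->5
row: 2 vs 6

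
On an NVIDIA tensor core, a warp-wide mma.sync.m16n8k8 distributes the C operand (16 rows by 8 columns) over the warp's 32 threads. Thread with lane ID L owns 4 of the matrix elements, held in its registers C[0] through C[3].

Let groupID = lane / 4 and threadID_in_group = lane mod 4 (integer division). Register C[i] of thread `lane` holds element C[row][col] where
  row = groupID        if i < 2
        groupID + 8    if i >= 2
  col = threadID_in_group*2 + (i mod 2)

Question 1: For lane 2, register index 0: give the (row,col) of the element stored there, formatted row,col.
0,4

lane 2⇒2/4=0, 2 mod 4=2
i=0  r:0+0⇒0  c:2·2+0⇒4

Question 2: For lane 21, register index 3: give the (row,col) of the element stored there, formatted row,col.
21: g=5,t=1
[3] (5+8,1*2+1) = (13,3)

13,3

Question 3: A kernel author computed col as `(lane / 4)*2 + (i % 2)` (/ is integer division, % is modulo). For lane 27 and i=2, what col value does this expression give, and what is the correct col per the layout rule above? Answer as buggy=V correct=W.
buggy=12 correct=6

`(lane / 4)*2 + (i % 2)`[27,2]→12
L=27→G=27>>2=6, T=27&3=3
[2]→row 6+8=14  col 3·2+0=6
col: 12 vs 6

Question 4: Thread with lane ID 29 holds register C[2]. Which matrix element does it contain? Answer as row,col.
15,2

29: gr=7,th=1
[2] (7+8,1*2+0) = (15,2)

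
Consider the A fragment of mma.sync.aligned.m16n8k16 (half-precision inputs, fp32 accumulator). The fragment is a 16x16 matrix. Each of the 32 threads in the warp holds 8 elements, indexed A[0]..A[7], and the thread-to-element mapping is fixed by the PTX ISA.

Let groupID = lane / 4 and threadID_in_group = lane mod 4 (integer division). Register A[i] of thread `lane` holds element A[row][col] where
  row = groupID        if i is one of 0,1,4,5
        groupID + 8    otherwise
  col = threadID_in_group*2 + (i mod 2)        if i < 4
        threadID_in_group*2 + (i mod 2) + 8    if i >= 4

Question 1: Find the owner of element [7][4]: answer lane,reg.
r=7⇒gr=7,Rb=0  c=4⇒Cb=0,th=2,odd=0
L=7*4+2=30  i=0*4+0*2+0=0

30,0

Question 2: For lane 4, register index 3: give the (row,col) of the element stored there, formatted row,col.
9,1

L=4=>grp=4>>2=1, tig=4&3=0
[3]=>row 1+8=9  col 0·2+1+0=1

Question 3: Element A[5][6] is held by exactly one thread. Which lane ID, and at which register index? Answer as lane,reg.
23,0

r=5→G=5,rhi=0  c=6→chi=0,T=3,p=0
L=5*4+3=23  i=0*4+0*2+0=0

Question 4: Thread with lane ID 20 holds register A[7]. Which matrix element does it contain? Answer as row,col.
13,9

20: G=5,T=0
[7] (5+8,0*2+1+8) = (13,9)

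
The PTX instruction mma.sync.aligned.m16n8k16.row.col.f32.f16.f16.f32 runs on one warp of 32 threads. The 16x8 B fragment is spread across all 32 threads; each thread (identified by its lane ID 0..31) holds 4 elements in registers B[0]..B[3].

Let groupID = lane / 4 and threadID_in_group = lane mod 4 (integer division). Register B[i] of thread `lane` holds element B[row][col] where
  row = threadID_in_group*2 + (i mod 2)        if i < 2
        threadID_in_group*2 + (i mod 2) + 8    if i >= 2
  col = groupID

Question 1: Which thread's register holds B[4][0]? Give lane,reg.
2,0

c:0=>grp=0  r:4=>rB=0,tig=2,lo=0
L=0*4+2=2  i=0*2+0=0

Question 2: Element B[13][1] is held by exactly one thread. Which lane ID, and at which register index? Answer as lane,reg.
c=1→G=1  r=13→rhi=1,T=2,p=1
L=1*4+2=6  i=1*2+1=3

6,3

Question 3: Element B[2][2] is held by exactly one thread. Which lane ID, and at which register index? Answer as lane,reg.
9,0

c=2⇒gr=2  r=2⇒Rb=0,th=1,odd=0
L=2*4+1=9  i=0*2+0=0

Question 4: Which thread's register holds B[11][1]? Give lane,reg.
c=1⇒gr=1  r=11⇒Rb=1,th=1,odd=1
L=1*4+1=5  i=1*2+1=3

5,3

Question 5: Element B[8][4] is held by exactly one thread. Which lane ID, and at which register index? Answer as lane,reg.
c=4→G=4  r=8→rhi=1,T=0,p=0
L=4*4+0=16  i=1*2+0=2

16,2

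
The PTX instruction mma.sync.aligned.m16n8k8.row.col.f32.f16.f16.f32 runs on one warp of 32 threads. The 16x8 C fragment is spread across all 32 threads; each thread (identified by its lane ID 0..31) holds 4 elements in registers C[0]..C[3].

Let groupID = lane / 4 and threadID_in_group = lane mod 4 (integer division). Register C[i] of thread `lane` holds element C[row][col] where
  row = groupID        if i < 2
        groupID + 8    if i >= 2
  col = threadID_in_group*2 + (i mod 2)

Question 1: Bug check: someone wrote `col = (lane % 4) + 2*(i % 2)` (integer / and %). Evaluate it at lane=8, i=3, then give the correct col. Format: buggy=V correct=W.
buggy=2 correct=1

`(lane % 4) + 2*(i % 2)`[8,3]⇒2
lane 8⇒8/4=2, 8 mod 4=0
i=3  r:2+8⇒10  c:2·0+1⇒1
col: 2 vs 1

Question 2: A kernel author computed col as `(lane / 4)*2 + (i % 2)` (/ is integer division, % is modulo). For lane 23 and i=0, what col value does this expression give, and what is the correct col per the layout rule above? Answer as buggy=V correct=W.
`(lane / 4)*2 + (i % 2)`[23,0]→10
L=23→G=23>>2=5, T=23&3=3
[0]→row 5+0=5  col 3·2+0=6
col: 10 vs 6

buggy=10 correct=6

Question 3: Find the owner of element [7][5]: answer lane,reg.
30,1

r: 7->gid=7,r8=0  c: 5->tid=2,i&1=1
L=7*4+2=30  i=0*2+1=1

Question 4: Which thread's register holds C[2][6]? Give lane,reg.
11,0

r=2⇒gr=2,Rb=0  c=6⇒th=3,odd=0
L=2*4+3=11  i=0*2+0=0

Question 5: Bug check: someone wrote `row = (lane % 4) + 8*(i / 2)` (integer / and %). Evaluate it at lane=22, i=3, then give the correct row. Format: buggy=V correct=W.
buggy=10 correct=13

`(lane % 4) + 8*(i / 2)`[22,3]->10
L=22->gid=22>>2=5, tid=22&3=2
[3]->row 5+8=13  col 2·2+1=5
row: 10 vs 13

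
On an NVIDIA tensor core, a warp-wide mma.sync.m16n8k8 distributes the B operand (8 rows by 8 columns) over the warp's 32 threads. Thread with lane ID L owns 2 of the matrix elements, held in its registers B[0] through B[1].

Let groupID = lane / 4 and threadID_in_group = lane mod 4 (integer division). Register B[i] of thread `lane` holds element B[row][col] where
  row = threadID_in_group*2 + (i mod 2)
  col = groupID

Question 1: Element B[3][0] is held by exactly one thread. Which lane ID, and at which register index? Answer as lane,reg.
1,1

c=0⇒gr=0  r=3⇒th=1,odd=1
L=0*4+1=1  i=1=1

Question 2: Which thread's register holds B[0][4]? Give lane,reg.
16,0

c=4→G=4  r=0→T=0,p=0
L=4*4+0=16  i=0=0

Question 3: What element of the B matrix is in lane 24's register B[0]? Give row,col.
0,6

lane 24: grp=6 (24/4), tig=0 (24%4)
i=0: r=0*2+0=0, c=grp=6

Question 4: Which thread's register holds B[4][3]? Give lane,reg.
c=3->g=3  r=4->t=2,b0=0
L=3*4+2=14  i=0=0

14,0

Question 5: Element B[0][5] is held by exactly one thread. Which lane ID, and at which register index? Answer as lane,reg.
20,0

c=5⇒gr=5  r=0⇒th=0,odd=0
L=5*4+0=20  i=0=0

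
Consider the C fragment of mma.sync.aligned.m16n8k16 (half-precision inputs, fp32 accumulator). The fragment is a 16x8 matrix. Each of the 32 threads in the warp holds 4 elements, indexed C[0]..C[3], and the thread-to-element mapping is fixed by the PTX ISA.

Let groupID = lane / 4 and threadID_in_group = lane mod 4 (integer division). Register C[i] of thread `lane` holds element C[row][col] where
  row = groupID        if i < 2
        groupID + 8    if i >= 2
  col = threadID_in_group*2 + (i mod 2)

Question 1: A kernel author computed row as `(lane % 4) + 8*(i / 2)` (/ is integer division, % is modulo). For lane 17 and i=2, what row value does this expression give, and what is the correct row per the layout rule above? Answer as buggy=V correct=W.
`(lane % 4) + 8*(i / 2)`[17,2]=>9
lane 17: grp=4 (17/4), tig=1 (17%4)
i=2: r=4+8=12, c=1*2+0=2
row: 9 vs 12

buggy=9 correct=12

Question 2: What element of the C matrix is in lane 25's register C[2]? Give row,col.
lane 25->25/4=6, 25 mod 4=1
i=2  r:6+8->14  c:2·1+0->2

14,2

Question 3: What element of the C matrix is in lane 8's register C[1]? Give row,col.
8: G=2,T=0
[1] (2+0,0*2+1) = (2,1)

2,1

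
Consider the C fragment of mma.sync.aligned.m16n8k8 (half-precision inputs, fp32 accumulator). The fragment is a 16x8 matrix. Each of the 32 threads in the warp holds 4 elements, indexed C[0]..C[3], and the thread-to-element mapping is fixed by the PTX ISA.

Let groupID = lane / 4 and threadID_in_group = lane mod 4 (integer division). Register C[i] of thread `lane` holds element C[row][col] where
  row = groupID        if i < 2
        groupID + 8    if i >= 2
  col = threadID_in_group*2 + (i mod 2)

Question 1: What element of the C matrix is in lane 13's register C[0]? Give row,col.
13: G=3,T=1
[0] (3+0,1*2+0) = (3,2)

3,2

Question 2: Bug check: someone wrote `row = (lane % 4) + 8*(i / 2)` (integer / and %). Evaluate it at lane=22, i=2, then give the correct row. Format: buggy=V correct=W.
buggy=10 correct=13

`(lane % 4) + 8*(i / 2)`[22,2]->10
22: gid=5,tid=2
[2] (5+8,2*2+0) = (13,4)
row: 10 vs 13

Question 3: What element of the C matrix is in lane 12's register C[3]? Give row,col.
11,1

L=12⇒gr=12>>2=3, th=12&3=0
[3]⇒row 3+8=11  col 0·2+1=1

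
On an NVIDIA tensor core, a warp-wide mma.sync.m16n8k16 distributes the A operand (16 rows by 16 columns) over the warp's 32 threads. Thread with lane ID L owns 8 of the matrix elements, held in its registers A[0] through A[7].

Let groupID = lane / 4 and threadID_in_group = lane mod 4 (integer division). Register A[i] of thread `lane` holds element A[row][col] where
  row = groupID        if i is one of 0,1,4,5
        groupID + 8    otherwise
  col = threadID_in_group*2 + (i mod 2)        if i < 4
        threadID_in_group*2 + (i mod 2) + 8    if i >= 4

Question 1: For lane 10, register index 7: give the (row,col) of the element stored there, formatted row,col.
L=10->g=10>>2=2, t=10&3=2
[7]->row 2+8=10  col 2·2+1+8=13

10,13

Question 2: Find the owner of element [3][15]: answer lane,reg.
r=3->g=3,rb=0  c=15->cb=1,t=3,b0=1
L=3*4+3=15  i=1*4+0*2+1=5

15,5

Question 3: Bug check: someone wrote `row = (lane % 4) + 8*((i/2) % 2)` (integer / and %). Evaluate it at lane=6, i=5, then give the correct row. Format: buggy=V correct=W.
`(lane % 4) + 8*((i/2) % 2)`[6,5]→2
lane 6→6/4=1, 6 mod 4=2
i=5  r:1+0→1  c:2·2+1+8→13
row: 2 vs 1

buggy=2 correct=1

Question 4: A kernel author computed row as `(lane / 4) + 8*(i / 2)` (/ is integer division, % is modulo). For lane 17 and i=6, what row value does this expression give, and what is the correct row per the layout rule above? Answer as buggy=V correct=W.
buggy=28 correct=12

`(lane / 4) + 8*(i / 2)`[17,6]⇒28
lane 17: gr=4 (17/4), th=1 (17%4)
i=6: r=4+8=12, c=1*2+0+8=10
row: 28 vs 12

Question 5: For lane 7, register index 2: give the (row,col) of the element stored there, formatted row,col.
9,6

lane 7: gid=1 (7/4), tid=3 (7%4)
i=2: r=1+8=9, c=3*2+0+0=6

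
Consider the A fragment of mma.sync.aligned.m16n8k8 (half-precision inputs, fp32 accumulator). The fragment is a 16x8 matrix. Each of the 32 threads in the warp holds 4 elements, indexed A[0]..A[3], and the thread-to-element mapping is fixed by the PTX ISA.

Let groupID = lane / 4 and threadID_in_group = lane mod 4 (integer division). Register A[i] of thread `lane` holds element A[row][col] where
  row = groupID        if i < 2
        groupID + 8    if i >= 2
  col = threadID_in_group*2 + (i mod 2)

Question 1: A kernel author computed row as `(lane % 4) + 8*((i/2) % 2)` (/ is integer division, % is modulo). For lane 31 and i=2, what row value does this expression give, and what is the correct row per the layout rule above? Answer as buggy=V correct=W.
`(lane % 4) + 8*((i/2) % 2)`[31,2]→11
lane 31: G=7 (31/4), T=3 (31%4)
i=2: r=7+8=15, c=3*2+0=6
row: 11 vs 15

buggy=11 correct=15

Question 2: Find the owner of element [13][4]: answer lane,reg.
r=13→G=5,rhi=1  c=4→T=2,p=0
L=5*4+2=22  i=1*2+0=2

22,2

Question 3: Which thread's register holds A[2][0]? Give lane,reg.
r:2=>grp=2,rB=0  c:0=>tig=0,lo=0
L=2*4+0=8  i=0*2+0=0

8,0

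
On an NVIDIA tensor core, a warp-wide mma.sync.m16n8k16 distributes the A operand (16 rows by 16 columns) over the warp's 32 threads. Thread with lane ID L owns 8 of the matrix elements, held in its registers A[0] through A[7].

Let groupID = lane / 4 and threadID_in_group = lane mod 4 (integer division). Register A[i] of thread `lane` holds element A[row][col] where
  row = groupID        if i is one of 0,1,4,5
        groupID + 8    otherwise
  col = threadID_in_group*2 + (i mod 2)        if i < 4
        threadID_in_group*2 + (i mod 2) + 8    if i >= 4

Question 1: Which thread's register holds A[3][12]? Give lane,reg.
14,4

r=3->g=3,rb=0  c=12->cb=1,t=2,b0=0
L=3*4+2=14  i=1*4+0*2+0=4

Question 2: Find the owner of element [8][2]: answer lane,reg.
1,2

r:8=>grp=0,rB=1  c:2=>cB=0,tig=1,lo=0
L=0*4+1=1  i=0*4+1*2+0=2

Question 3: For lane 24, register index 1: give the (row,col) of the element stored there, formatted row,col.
L=24->gid=24>>2=6, tid=24&3=0
[1]->row 6+0=6  col 0·2+1+0=1

6,1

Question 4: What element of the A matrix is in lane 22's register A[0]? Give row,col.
5,4

22: G=5,T=2
[0] (5+0,2*2+0+0) = (5,4)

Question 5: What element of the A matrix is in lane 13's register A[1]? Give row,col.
lane 13⇒13/4=3, 13 mod 4=1
i=1  r:3+0⇒3  c:2·1+1+0⇒3

3,3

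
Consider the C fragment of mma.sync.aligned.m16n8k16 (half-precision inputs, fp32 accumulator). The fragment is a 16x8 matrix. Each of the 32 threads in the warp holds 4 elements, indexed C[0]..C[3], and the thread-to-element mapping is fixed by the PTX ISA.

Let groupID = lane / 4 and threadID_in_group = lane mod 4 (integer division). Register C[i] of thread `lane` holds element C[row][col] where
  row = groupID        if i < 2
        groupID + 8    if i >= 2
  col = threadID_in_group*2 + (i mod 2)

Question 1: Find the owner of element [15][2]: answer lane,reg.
29,2

r: 15->gid=7,r8=1  c: 2->tid=1,i&1=0
L=7*4+1=29  i=1*2+0=2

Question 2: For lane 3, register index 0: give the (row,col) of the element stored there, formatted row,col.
3: grp=0,tig=3
[0] (0+0,3*2+0) = (0,6)

0,6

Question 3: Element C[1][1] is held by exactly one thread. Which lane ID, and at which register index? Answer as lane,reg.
r=1→G=1,rhi=0  c=1→T=0,p=1
L=1*4+0=4  i=0*2+1=1

4,1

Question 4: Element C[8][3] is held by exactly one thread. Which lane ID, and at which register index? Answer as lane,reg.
r=8->g=0,rb=1  c=3->t=1,b0=1
L=0*4+1=1  i=1*2+1=3

1,3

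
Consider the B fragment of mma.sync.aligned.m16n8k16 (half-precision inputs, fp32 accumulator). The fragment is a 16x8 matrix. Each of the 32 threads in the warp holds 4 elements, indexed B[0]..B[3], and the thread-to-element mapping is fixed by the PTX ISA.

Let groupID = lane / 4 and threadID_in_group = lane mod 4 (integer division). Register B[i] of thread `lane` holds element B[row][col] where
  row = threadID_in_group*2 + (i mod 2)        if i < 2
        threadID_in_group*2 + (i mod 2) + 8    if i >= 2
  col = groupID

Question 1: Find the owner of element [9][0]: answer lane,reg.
0,3

c=0→G=0  r=9→rhi=1,T=0,p=1
L=0*4+0=0  i=1*2+1=3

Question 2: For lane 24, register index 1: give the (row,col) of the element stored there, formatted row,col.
24: gr=6,th=0
[1] (0*2+1+0,6) = (1,6)

1,6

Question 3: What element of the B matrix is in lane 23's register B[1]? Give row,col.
7,5

23: gr=5,th=3
[1] (3*2+1+0,5) = (7,5)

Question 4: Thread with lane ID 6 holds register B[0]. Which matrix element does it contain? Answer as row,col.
lane 6: grp=1 (6/4), tig=2 (6%4)
i=0: r=2*2+0+0=4, c=grp=1

4,1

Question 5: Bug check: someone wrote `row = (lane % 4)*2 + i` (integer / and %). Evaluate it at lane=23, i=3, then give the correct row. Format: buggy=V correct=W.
`(lane % 4)*2 + i`[23,3]⇒9
L=23⇒gr=23>>2=5, th=23&3=3
[3]⇒row 3·2+1+8=15  col gr=5
row: 9 vs 15

buggy=9 correct=15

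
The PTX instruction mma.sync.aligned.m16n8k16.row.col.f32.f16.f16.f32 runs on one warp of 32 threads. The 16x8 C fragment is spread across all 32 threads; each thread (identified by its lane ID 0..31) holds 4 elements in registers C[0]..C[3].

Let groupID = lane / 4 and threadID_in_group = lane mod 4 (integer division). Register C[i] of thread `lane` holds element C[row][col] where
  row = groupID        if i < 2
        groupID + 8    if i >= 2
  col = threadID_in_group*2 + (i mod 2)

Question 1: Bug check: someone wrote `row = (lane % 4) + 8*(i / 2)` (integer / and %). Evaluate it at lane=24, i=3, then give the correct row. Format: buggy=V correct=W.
`(lane % 4) + 8*(i / 2)`[24,3]->8
24: gid=6,tid=0
[3] (6+8,0*2+1) = (14,1)
row: 8 vs 14

buggy=8 correct=14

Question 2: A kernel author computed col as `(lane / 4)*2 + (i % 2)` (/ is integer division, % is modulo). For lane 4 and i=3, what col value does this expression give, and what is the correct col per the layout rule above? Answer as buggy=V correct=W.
buggy=3 correct=1

`(lane / 4)*2 + (i % 2)`[4,3]=>3
lane 4: grp=1 (4/4), tig=0 (4%4)
i=3: r=1+8=9, c=0*2+1=1
col: 3 vs 1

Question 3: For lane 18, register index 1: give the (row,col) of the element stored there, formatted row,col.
L=18→G=18>>2=4, T=18&3=2
[1]→row 4+0=4  col 2·2+1=5

4,5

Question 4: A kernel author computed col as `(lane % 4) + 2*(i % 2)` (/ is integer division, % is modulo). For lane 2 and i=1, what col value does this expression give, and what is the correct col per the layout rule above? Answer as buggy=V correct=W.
buggy=4 correct=5

`(lane % 4) + 2*(i % 2)`[2,1]=>4
2: grp=0,tig=2
[1] (0+0,2*2+1) = (0,5)
col: 4 vs 5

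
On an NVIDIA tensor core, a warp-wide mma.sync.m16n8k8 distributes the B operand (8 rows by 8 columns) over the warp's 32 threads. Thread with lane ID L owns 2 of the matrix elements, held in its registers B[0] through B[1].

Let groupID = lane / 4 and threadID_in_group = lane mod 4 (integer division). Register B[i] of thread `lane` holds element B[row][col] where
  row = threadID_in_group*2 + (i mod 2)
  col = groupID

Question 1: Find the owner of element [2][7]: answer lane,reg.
29,0

c: 7->gid=7  r: 2->tid=1,i&1=0
L=7*4+1=29  i=0=0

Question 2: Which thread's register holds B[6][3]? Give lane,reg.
c:3=>grp=3  r:6=>tig=3,lo=0
L=3*4+3=15  i=0=0

15,0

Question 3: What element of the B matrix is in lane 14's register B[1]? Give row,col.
5,3

L=14->g=14>>2=3, t=14&3=2
[1]->row 2·2+1=5  col g=3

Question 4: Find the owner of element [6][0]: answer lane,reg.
c=0->g=0  r=6->t=3,b0=0
L=0*4+3=3  i=0=0

3,0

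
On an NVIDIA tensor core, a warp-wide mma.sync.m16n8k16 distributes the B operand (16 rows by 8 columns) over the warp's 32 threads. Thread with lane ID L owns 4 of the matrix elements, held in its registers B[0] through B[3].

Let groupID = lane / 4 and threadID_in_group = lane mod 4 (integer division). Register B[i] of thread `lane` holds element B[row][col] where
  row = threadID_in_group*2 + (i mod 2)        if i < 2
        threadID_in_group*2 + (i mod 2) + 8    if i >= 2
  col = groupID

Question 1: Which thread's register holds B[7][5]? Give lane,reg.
23,1

c=5->g=5  r=7->rb=0,t=3,b0=1
L=5*4+3=23  i=0*2+1=1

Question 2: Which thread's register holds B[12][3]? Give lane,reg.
14,2

c=3->g=3  r=12->rb=1,t=2,b0=0
L=3*4+2=14  i=1*2+0=2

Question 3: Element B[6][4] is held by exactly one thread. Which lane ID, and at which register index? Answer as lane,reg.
c=4⇒gr=4  r=6⇒Rb=0,th=3,odd=0
L=4*4+3=19  i=0*2+0=0

19,0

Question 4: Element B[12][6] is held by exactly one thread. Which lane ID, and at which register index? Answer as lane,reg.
26,2

c=6->g=6  r=12->rb=1,t=2,b0=0
L=6*4+2=26  i=1*2+0=2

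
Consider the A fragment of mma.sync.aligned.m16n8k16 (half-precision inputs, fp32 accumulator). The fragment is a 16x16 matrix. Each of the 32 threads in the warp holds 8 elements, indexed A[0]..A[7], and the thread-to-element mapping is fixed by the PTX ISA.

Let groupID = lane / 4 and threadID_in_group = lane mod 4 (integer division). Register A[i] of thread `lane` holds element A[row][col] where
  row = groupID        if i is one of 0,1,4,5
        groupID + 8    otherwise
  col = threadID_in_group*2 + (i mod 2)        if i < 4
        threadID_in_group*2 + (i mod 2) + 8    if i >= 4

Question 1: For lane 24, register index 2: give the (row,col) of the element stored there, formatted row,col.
14,0

24: G=6,T=0
[2] (6+8,0*2+0+0) = (14,0)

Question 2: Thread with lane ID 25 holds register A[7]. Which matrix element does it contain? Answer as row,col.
lane 25: g=6 (25/4), t=1 (25%4)
i=7: r=6+8=14, c=1*2+1+8=11

14,11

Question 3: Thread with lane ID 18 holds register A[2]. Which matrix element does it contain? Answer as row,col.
12,4

L=18=>grp=18>>2=4, tig=18&3=2
[2]=>row 4+8=12  col 2·2+0+0=4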